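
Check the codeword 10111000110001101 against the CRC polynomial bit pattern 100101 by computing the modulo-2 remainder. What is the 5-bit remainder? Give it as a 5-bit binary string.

Modulo-2 division of 10111000110001101 by 100101:
  pos 0: 101110 XOR 100101 = 001011
  pos 2: 101100 XOR 100101 = 001001
  pos 4: 100111 XOR 100101 = 000010
  pos 8: 100001 XOR 100101 = 000100
  pos 11: 100101 XOR 100101 = 000000
Remainder = 00000 (zero — the frame passes the CRC check).

00000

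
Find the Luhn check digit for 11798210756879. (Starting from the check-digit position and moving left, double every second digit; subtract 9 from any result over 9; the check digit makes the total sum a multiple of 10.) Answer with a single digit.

Partial digits right→left: 9 7 8 6 5 7 0 1 2 8 9 7 1 1
Double every second digit counting from the check-digit position (so the 1st, 3rd, 5th, ... of the partial from the right).
  doubled (with −9 where >9): 9 7 1 0 4 9 2 → sum 32
  kept as-is: 7 6 7 1 8 7 1 → sum 37
Total = 32 + 37 = 69.
Check digit = (10 − (69 mod 10)) mod 10 = 1.

1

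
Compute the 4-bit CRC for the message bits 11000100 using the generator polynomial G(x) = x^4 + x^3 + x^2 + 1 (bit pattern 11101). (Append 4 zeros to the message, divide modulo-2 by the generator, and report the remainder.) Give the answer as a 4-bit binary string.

Append 4 zeros: 110001000000. Divide by 11101 (XOR where the leading bit is 1):
  pos 0: 11000 XOR 11101 = 00101
  pos 2: 10110 XOR 11101 = 01011
  pos 3: 10110 XOR 11101 = 01011
  pos 4: 10110 XOR 11101 = 01011
  pos 5: 10110 XOR 11101 = 01011
  pos 6: 10110 XOR 11101 = 01011
  pos 7: 10110 XOR 11101 = 01011
Remainder (last 4 bits) = 1011. This is the CRC / FCS.

1011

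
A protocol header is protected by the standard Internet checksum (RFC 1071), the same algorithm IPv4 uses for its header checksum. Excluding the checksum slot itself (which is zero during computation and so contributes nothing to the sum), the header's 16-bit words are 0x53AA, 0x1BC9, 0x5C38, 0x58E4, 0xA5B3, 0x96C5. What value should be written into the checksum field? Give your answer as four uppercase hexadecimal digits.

9EF6

One's-complement addition (fold any carry out of bit 15 back into bit 0):
  0x53AA + 0x1BC9 = 0x06F73
  0x6F73 + 0x5C38 = 0x0CBAB
  0xCBAB + 0x58E4 = 0x1248F → wrap carry → 0x2490
  0x2490 + 0xA5B3 = 0x0CA43
  0xCA43 + 0x96C5 = 0x16108 → wrap carry → 0x6109
One's-complement sum = 0x6109.
Checksum = ~0x6109 & 0xFFFF = 0x9EF6.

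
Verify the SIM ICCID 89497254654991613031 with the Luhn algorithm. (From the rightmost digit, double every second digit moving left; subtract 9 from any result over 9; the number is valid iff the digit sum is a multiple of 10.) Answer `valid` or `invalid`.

From the right, keep odd positions and double even positions (subtract 9 from any doubled value over 9):
  doubled (positions 2,4,...): 6 6 3 9 8 3 1 5 8 7 → sum 56
  kept (positions 1,3,...): 1 0 1 1 9 5 4 2 9 9 → sum 41
Total = 97.
97 mod 10 = 7, so the number is invalid.

invalid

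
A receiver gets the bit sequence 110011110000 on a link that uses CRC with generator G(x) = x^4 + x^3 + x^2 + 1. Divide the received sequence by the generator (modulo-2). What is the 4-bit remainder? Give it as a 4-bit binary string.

Modulo-2 division of 110011110000 by 11101:
  pos 0: 11001 XOR 11101 = 00100
  pos 2: 10011 XOR 11101 = 01110
  pos 3: 11101 XOR 11101 = 00000
Remainder = 0000 (zero — the frame passes the CRC check).

0000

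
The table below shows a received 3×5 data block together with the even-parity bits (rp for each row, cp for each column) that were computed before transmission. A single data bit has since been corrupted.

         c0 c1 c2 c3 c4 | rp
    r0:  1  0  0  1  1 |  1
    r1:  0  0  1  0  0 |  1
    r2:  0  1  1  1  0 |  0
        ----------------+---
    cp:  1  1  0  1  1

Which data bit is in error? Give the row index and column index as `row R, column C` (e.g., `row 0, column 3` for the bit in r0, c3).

Recompute each row's even parity and compare to rp:
  r0: data parity 1, sent rp 1 → ok
  r1: data parity 1, sent rp 1 → ok
  r2: data parity 1, sent rp 0 → mismatch
Recompute each column's even parity and compare to cp:
  c0: data parity 1, sent cp 1 → ok
  c1: data parity 1, sent cp 1 → ok
  c2: data parity 0, sent cp 0 → ok
  c3: data parity 0, sent cp 1 → mismatch
  c4: data parity 1, sent cp 1 → ok
Exactly one row (r2) and one column (c3) fail → the flipped bit is at their intersection.

row 2, column 3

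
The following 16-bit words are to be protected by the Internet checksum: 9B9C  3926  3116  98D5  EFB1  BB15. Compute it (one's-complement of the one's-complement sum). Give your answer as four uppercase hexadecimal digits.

B689

One's-complement addition (fold any carry out of bit 15 back into bit 0):
  0x9B9C + 0x3926 = 0x0D4C2
  0xD4C2 + 0x3116 = 0x105D8 → wrap carry → 0x05D9
  0x05D9 + 0x98D5 = 0x09EAE
  0x9EAE + 0xEFB1 = 0x18E5F → wrap carry → 0x8E60
  0x8E60 + 0xBB15 = 0x14975 → wrap carry → 0x4976
One's-complement sum = 0x4976.
Checksum = ~0x4976 & 0xFFFF = 0xB689.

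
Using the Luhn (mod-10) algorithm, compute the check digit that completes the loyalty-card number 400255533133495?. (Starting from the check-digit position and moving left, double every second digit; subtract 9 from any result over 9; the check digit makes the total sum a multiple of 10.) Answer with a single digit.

6

Partial digits right→left: 5 9 4 3 3 1 3 3 5 5 5 2 0 0 4
Double every second digit counting from the check-digit position (so the 1st, 3rd, 5th, ... of the partial from the right).
  doubled (with −9 where >9): 1 8 6 6 1 1 0 8 → sum 31
  kept as-is: 9 3 1 3 5 2 0 → sum 23
Total = 31 + 23 = 54.
Check digit = (10 − (54 mod 10)) mod 10 = 6.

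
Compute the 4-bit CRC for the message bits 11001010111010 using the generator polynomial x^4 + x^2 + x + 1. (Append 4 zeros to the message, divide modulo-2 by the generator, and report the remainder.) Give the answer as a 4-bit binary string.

Append 4 zeros: 110010101110100000. Divide by 10111 (XOR where the leading bit is 1):
  pos 0: 11001 XOR 10111 = 01110
  pos 1: 11100 XOR 10111 = 01011
  pos 2: 10111 XOR 10111 = 00000
  pos 8: 11101 XOR 10111 = 01010
  pos 9: 10100 XOR 10111 = 00011
  pos 12: 11000 XOR 10111 = 01111
  pos 13: 11110 XOR 10111 = 01001
Remainder (last 4 bits) = 1001. This is the CRC / FCS.

1001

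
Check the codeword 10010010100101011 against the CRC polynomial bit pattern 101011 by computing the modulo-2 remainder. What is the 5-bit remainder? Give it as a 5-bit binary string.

Modulo-2 division of 10010010100101011 by 101011:
  pos 0: 100100 XOR 101011 = 001111
  pos 2: 111110 XOR 101011 = 010101
  pos 3: 101011 XOR 101011 = 000000
  pos 11: 101011 XOR 101011 = 000000
Remainder = 00000 (zero — the frame passes the CRC check).

00000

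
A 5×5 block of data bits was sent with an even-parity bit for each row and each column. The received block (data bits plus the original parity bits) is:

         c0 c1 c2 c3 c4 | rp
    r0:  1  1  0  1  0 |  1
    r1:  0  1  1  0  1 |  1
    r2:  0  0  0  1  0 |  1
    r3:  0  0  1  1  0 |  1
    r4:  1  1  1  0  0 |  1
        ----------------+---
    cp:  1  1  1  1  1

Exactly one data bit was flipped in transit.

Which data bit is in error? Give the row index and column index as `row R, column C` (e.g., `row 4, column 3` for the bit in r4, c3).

Recompute each row's even parity and compare to rp:
  r0: data parity 1, sent rp 1 → ok
  r1: data parity 1, sent rp 1 → ok
  r2: data parity 1, sent rp 1 → ok
  r3: data parity 0, sent rp 1 → mismatch
  r4: data parity 1, sent rp 1 → ok
Recompute each column's even parity and compare to cp:
  c0: data parity 0, sent cp 1 → mismatch
  c1: data parity 1, sent cp 1 → ok
  c2: data parity 1, sent cp 1 → ok
  c3: data parity 1, sent cp 1 → ok
  c4: data parity 1, sent cp 1 → ok
Exactly one row (r3) and one column (c0) fail → the flipped bit is at their intersection.

row 3, column 0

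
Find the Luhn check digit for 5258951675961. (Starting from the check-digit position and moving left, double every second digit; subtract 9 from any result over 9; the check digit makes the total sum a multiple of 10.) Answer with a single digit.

Partial digits right→left: 1 6 9 5 7 6 1 5 9 8 5 2 5
Double every second digit counting from the check-digit position (so the 1st, 3rd, 5th, ... of the partial from the right).
  doubled (with −9 where >9): 2 9 5 2 9 1 1 → sum 29
  kept as-is: 6 5 6 5 8 2 → sum 32
Total = 29 + 32 = 61.
Check digit = (10 − (61 mod 10)) mod 10 = 9.

9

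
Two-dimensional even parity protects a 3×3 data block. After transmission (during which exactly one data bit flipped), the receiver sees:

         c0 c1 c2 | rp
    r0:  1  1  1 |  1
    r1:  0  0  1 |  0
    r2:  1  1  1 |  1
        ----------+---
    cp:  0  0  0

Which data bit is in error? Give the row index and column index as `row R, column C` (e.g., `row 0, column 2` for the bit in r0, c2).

row 1, column 2

Recompute each row's even parity and compare to rp:
  r0: data parity 1, sent rp 1 → ok
  r1: data parity 1, sent rp 0 → mismatch
  r2: data parity 1, sent rp 1 → ok
Recompute each column's even parity and compare to cp:
  c0: data parity 0, sent cp 0 → ok
  c1: data parity 0, sent cp 0 → ok
  c2: data parity 1, sent cp 0 → mismatch
Exactly one row (r1) and one column (c2) fail → the flipped bit is at their intersection.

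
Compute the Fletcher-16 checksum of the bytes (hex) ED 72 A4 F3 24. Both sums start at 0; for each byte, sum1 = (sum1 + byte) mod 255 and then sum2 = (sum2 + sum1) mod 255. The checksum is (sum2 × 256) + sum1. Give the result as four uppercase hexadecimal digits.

Running sums (mod 255):
  after byte 0 (ED): sum1=237, sum2=237
  after byte 1 (72): sum1=96, sum2=78
  after byte 2 (A4): sum1=5, sum2=83
  after byte 3 (F3): sum1=248, sum2=76
  after byte 4 (24): sum1=29, sum2=105
Checksum = sum2·256 + sum1 = 105·256 + 29 = 26909 = 0x691D.

691D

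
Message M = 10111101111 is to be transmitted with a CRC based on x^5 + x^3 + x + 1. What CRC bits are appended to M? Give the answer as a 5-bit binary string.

Append 5 zeros: 1011110111100000. Divide by 101011 (XOR where the leading bit is 1):
  pos 0: 101111 XOR 101011 = 000100
  pos 3: 100011 XOR 101011 = 001000
  pos 5: 100011 XOR 101011 = 001000
  pos 7: 100000 XOR 101011 = 001011
  pos 9: 101100 XOR 101011 = 000111
Remainder (last 5 bits) = 01110. This is the CRC / FCS.

01110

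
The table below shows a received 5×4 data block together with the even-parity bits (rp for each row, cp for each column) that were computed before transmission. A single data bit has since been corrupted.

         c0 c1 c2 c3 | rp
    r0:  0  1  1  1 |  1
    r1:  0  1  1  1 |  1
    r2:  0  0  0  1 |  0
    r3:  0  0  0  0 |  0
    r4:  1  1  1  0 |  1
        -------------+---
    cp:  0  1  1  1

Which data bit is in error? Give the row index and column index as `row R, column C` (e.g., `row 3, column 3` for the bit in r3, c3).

row 2, column 0

Recompute each row's even parity and compare to rp:
  r0: data parity 1, sent rp 1 → ok
  r1: data parity 1, sent rp 1 → ok
  r2: data parity 1, sent rp 0 → mismatch
  r3: data parity 0, sent rp 0 → ok
  r4: data parity 1, sent rp 1 → ok
Recompute each column's even parity and compare to cp:
  c0: data parity 1, sent cp 0 → mismatch
  c1: data parity 1, sent cp 1 → ok
  c2: data parity 1, sent cp 1 → ok
  c3: data parity 1, sent cp 1 → ok
Exactly one row (r2) and one column (c0) fail → the flipped bit is at their intersection.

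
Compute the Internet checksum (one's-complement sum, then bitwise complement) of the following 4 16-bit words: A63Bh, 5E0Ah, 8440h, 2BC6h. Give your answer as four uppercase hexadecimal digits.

4BB3

One's-complement addition (fold any carry out of bit 15 back into bit 0):
  0xA63B + 0x5E0A = 0x10445 → wrap carry → 0x0446
  0x0446 + 0x8440 = 0x08886
  0x8886 + 0x2BC6 = 0x0B44C
One's-complement sum = 0xB44C.
Checksum = ~0xB44C & 0xFFFF = 0x4BB3.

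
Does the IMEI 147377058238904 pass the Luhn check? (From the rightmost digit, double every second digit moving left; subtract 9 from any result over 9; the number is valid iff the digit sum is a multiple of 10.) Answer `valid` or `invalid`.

valid

From the right, keep odd positions and double even positions (subtract 9 from any doubled value over 9):
  doubled (positions 2,4,...): 0 7 4 1 5 6 8 → sum 31
  kept (positions 1,3,...): 4 9 3 8 0 7 7 1 → sum 39
Total = 70.
70 mod 10 = 0, so the number is valid.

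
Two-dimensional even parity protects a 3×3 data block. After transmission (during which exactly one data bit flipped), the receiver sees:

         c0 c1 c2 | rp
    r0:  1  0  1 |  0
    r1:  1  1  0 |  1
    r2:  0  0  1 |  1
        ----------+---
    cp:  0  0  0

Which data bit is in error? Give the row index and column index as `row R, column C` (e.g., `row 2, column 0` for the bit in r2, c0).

Recompute each row's even parity and compare to rp:
  r0: data parity 0, sent rp 0 → ok
  r1: data parity 0, sent rp 1 → mismatch
  r2: data parity 1, sent rp 1 → ok
Recompute each column's even parity and compare to cp:
  c0: data parity 0, sent cp 0 → ok
  c1: data parity 1, sent cp 0 → mismatch
  c2: data parity 0, sent cp 0 → ok
Exactly one row (r1) and one column (c1) fail → the flipped bit is at their intersection.

row 1, column 1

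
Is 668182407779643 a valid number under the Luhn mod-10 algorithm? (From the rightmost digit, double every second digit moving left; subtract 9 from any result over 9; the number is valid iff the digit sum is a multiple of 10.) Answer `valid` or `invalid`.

valid

From the right, keep odd positions and double even positions (subtract 9 from any doubled value over 9):
  doubled (positions 2,4,...): 8 9 5 0 4 2 3 → sum 31
  kept (positions 1,3,...): 3 6 7 7 4 8 8 6 → sum 49
Total = 80.
80 mod 10 = 0, so the number is valid.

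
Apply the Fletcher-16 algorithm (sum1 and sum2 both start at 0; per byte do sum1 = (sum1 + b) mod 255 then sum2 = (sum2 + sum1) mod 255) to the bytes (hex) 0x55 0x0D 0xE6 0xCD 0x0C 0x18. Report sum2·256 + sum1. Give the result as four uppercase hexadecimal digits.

763B

Running sums (mod 255):
  after byte 0 (0x55): sum1=85, sum2=85
  after byte 1 (0x0D): sum1=98, sum2=183
  after byte 2 (0xE6): sum1=73, sum2=1
  after byte 3 (0xCD): sum1=23, sum2=24
  after byte 4 (0x0C): sum1=35, sum2=59
  after byte 5 (0x18): sum1=59, sum2=118
Checksum = sum2·256 + sum1 = 118·256 + 59 = 30267 = 0x763B.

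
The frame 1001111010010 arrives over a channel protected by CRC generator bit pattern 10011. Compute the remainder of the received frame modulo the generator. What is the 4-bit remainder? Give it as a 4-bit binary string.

0110

Modulo-2 division of 1001111010010 by 10011:
  pos 0: 10011 XOR 10011 = 00000
  pos 5: 11010 XOR 10011 = 01001
  pos 6: 10010 XOR 10011 = 00001
Remainder = 0110 (nonzero — an error is detected).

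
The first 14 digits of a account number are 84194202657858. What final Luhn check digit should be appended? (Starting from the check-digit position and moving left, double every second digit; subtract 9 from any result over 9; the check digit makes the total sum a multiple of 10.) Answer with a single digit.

9

Partial digits right→left: 8 5 8 7 5 6 2 0 2 4 9 1 4 8
Double every second digit counting from the check-digit position (so the 1st, 3rd, 5th, ... of the partial from the right).
  doubled (with −9 where >9): 7 7 1 4 4 9 8 → sum 40
  kept as-is: 5 7 6 0 4 1 8 → sum 31
Total = 40 + 31 = 71.
Check digit = (10 − (71 mod 10)) mod 10 = 9.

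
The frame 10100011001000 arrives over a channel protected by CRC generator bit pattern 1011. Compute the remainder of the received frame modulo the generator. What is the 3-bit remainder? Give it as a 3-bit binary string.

Modulo-2 division of 10100011001000 by 1011:
  pos 0: 1010 XOR 1011 = 0001
  pos 3: 1001 XOR 1011 = 0010
  pos 5: 1010 XOR 1011 = 0001
  pos 8: 1010 XOR 1011 = 0001
Remainder = 100 (nonzero — an error is detected).

100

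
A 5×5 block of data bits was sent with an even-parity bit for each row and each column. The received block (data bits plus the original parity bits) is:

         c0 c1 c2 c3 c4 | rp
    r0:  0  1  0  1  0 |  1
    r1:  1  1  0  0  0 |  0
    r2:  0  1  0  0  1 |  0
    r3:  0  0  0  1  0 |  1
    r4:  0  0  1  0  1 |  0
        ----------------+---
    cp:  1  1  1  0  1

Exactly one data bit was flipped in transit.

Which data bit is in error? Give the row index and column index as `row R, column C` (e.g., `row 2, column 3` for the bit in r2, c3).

Recompute each row's even parity and compare to rp:
  r0: data parity 0, sent rp 1 → mismatch
  r1: data parity 0, sent rp 0 → ok
  r2: data parity 0, sent rp 0 → ok
  r3: data parity 1, sent rp 1 → ok
  r4: data parity 0, sent rp 0 → ok
Recompute each column's even parity and compare to cp:
  c0: data parity 1, sent cp 1 → ok
  c1: data parity 1, sent cp 1 → ok
  c2: data parity 1, sent cp 1 → ok
  c3: data parity 0, sent cp 0 → ok
  c4: data parity 0, sent cp 1 → mismatch
Exactly one row (r0) and one column (c4) fail → the flipped bit is at their intersection.

row 0, column 4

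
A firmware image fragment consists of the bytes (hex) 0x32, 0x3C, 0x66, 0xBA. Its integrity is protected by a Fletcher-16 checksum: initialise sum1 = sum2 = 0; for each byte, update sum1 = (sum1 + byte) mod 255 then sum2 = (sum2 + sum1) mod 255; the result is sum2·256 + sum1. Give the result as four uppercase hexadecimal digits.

058F

Running sums (mod 255):
  after byte 0 (0x32): sum1=50, sum2=50
  after byte 1 (0x3C): sum1=110, sum2=160
  after byte 2 (0x66): sum1=212, sum2=117
  after byte 3 (0xBA): sum1=143, sum2=5
Checksum = sum2·256 + sum1 = 5·256 + 143 = 1423 = 0x058F.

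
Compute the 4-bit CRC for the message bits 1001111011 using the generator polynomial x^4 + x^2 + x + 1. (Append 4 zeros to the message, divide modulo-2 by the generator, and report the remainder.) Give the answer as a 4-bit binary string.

1101

Append 4 zeros: 10011110110000. Divide by 10111 (XOR where the leading bit is 1):
  pos 0: 10011 XOR 10111 = 00100
  pos 2: 10011 XOR 10111 = 00100
  pos 4: 10001 XOR 10111 = 00110
  pos 6: 11010 XOR 10111 = 01101
  pos 7: 11010 XOR 10111 = 01101
  pos 8: 11010 XOR 10111 = 01101
  pos 9: 11010 XOR 10111 = 01101
Remainder (last 4 bits) = 1101. This is the CRC / FCS.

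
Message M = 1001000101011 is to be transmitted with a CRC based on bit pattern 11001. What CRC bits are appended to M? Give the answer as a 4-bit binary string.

0100

Append 4 zeros: 10010001010110000. Divide by 11001 (XOR where the leading bit is 1):
  pos 0: 10010 XOR 11001 = 01011
  pos 1: 10110 XOR 11001 = 01111
  pos 2: 11110 XOR 11001 = 00111
  pos 4: 11110 XOR 11001 = 00111
  pos 6: 11110 XOR 11001 = 00111
  pos 8: 11111 XOR 11001 = 00110
  pos 10: 11000 XOR 11001 = 00001
Remainder (last 4 bits) = 0100. This is the CRC / FCS.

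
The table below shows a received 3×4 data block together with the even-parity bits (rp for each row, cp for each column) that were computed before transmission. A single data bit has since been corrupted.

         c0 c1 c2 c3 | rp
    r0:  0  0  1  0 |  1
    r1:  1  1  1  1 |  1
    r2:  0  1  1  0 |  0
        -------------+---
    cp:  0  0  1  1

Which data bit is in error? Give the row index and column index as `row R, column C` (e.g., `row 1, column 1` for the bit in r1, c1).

row 1, column 0

Recompute each row's even parity and compare to rp:
  r0: data parity 1, sent rp 1 → ok
  r1: data parity 0, sent rp 1 → mismatch
  r2: data parity 0, sent rp 0 → ok
Recompute each column's even parity and compare to cp:
  c0: data parity 1, sent cp 0 → mismatch
  c1: data parity 0, sent cp 0 → ok
  c2: data parity 1, sent cp 1 → ok
  c3: data parity 1, sent cp 1 → ok
Exactly one row (r1) and one column (c0) fail → the flipped bit is at their intersection.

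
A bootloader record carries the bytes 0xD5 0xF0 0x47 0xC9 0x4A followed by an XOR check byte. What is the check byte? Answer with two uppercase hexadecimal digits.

E1

XOR the bytes together:
  start with 0xD5
  0xD5 ⊕ 0xF0 = 0x25
  0x25 ⊕ 0x47 = 0x62
  0x62 ⊕ 0xC9 = 0xAB
  0xAB ⊕ 0x4A = 0xE1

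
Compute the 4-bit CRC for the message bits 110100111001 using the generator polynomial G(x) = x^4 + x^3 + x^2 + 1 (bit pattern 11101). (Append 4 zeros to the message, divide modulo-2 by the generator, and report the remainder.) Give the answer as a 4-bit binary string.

1110

Append 4 zeros: 1101001110010000. Divide by 11101 (XOR where the leading bit is 1):
  pos 0: 11010 XOR 11101 = 00111
  pos 2: 11101 XOR 11101 = 00000
  pos 7: 11001 XOR 11101 = 00100
  pos 9: 10000 XOR 11101 = 01101
  pos 10: 11010 XOR 11101 = 00111
Remainder (last 4 bits) = 1110. This is the CRC / FCS.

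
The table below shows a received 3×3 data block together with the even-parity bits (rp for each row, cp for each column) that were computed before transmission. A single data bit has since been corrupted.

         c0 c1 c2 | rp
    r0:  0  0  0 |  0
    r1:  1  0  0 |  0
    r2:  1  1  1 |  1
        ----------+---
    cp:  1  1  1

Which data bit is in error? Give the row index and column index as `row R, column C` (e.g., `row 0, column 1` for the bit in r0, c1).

row 1, column 0

Recompute each row's even parity and compare to rp:
  r0: data parity 0, sent rp 0 → ok
  r1: data parity 1, sent rp 0 → mismatch
  r2: data parity 1, sent rp 1 → ok
Recompute each column's even parity and compare to cp:
  c0: data parity 0, sent cp 1 → mismatch
  c1: data parity 1, sent cp 1 → ok
  c2: data parity 1, sent cp 1 → ok
Exactly one row (r1) and one column (c0) fail → the flipped bit is at their intersection.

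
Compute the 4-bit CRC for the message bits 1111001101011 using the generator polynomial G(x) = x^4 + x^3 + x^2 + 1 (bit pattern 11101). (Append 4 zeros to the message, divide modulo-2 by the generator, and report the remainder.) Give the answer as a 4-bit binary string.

1110

Append 4 zeros: 11110011010110000. Divide by 11101 (XOR where the leading bit is 1):
  pos 0: 11110 XOR 11101 = 00011
  pos 3: 11011 XOR 11101 = 00110
  pos 5: 11001 XOR 11101 = 00100
  pos 7: 10001 XOR 11101 = 01100
  pos 8: 11001 XOR 11101 = 00100
  pos 10: 10000 XOR 11101 = 01101
  pos 11: 11010 XOR 11101 = 00111
Remainder (last 4 bits) = 1110. This is the CRC / FCS.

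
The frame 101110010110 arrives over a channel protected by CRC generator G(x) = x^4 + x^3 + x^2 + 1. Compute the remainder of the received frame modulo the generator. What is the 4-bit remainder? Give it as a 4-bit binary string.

Modulo-2 division of 101110010110 by 11101:
  pos 0: 10111 XOR 11101 = 01010
  pos 1: 10100 XOR 11101 = 01001
  pos 2: 10010 XOR 11101 = 01111
  pos 3: 11111 XOR 11101 = 00010
  pos 6: 10011 XOR 11101 = 01110
  pos 7: 11100 XOR 11101 = 00001
Remainder = 0001 (nonzero — an error is detected).

0001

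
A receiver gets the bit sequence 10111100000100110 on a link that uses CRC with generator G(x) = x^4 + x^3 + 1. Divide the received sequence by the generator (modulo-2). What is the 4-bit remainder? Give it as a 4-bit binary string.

Modulo-2 division of 10111100000100110 by 11001:
  pos 0: 10111 XOR 11001 = 01110
  pos 1: 11101 XOR 11001 = 00100
  pos 3: 10000 XOR 11001 = 01001
  pos 4: 10010 XOR 11001 = 01011
  pos 5: 10110 XOR 11001 = 01111
  pos 6: 11110 XOR 11001 = 00111
  pos 8: 11110 XOR 11001 = 00111
  pos 10: 11101 XOR 11001 = 00100
  pos 12: 10010 XOR 11001 = 01011
Remainder = 1011 (nonzero — an error is detected).

1011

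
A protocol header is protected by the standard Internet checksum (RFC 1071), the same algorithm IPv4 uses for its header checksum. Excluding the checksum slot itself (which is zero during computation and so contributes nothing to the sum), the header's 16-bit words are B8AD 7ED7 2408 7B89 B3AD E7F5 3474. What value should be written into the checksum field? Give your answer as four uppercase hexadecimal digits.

One's-complement addition (fold any carry out of bit 15 back into bit 0):
  0xB8AD + 0x7ED7 = 0x13784 → wrap carry → 0x3785
  0x3785 + 0x2408 = 0x05B8D
  0x5B8D + 0x7B89 = 0x0D716
  0xD716 + 0xB3AD = 0x18AC3 → wrap carry → 0x8AC4
  0x8AC4 + 0xE7F5 = 0x172B9 → wrap carry → 0x72BA
  0x72BA + 0x3474 = 0x0A72E
One's-complement sum = 0xA72E.
Checksum = ~0xA72E & 0xFFFF = 0x58D1.

58D1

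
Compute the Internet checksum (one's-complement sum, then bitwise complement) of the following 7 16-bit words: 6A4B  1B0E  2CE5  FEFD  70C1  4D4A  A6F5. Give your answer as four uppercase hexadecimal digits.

E9C1

One's-complement addition (fold any carry out of bit 15 back into bit 0):
  0x6A4B + 0x1B0E = 0x08559
  0x8559 + 0x2CE5 = 0x0B23E
  0xB23E + 0xFEFD = 0x1B13B → wrap carry → 0xB13C
  0xB13C + 0x70C1 = 0x121FD → wrap carry → 0x21FE
  0x21FE + 0x4D4A = 0x06F48
  0x6F48 + 0xA6F5 = 0x1163D → wrap carry → 0x163E
One's-complement sum = 0x163E.
Checksum = ~0x163E & 0xFFFF = 0xE9C1.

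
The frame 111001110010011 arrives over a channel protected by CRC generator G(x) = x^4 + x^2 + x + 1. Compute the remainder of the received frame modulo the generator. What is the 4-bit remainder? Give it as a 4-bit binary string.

Modulo-2 division of 111001110010011 by 10111:
  pos 0: 11100 XOR 10111 = 01011
  pos 1: 10111 XOR 10111 = 00000
  pos 6: 11001 XOR 10111 = 01110
  pos 7: 11100 XOR 10111 = 01011
  pos 8: 10110 XOR 10111 = 00001
Remainder = 0111 (nonzero — an error is detected).

0111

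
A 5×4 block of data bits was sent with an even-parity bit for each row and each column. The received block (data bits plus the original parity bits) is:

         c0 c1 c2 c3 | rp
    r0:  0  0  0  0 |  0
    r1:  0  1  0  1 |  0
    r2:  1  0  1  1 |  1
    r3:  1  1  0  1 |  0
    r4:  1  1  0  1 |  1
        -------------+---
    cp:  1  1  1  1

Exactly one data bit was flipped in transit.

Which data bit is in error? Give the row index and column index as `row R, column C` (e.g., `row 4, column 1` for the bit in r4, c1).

row 3, column 3

Recompute each row's even parity and compare to rp:
  r0: data parity 0, sent rp 0 → ok
  r1: data parity 0, sent rp 0 → ok
  r2: data parity 1, sent rp 1 → ok
  r3: data parity 1, sent rp 0 → mismatch
  r4: data parity 1, sent rp 1 → ok
Recompute each column's even parity and compare to cp:
  c0: data parity 1, sent cp 1 → ok
  c1: data parity 1, sent cp 1 → ok
  c2: data parity 1, sent cp 1 → ok
  c3: data parity 0, sent cp 1 → mismatch
Exactly one row (r3) and one column (c3) fail → the flipped bit is at their intersection.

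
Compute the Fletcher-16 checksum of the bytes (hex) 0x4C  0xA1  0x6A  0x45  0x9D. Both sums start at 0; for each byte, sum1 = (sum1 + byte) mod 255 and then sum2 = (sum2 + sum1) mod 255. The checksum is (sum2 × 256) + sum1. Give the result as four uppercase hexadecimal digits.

6B3B

Running sums (mod 255):
  after byte 0 (0x4C): sum1=76, sum2=76
  after byte 1 (0xA1): sum1=237, sum2=58
  after byte 2 (0x6A): sum1=88, sum2=146
  after byte 3 (0x45): sum1=157, sum2=48
  after byte 4 (0x9D): sum1=59, sum2=107
Checksum = sum2·256 + sum1 = 107·256 + 59 = 27451 = 0x6B3B.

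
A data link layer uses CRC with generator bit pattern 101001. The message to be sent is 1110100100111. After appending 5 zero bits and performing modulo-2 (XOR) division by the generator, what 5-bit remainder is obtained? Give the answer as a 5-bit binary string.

Append 5 zeros: 111010010011100000. Divide by 101001 (XOR where the leading bit is 1):
  pos 0: 111010 XOR 101001 = 010011
  pos 1: 100110 XOR 101001 = 001111
  pos 3: 111110 XOR 101001 = 010111
  pos 4: 101110 XOR 101001 = 000111
  pos 7: 111111 XOR 101001 = 010110
  pos 8: 101100 XOR 101001 = 000101
  pos 11: 101000 XOR 101001 = 000001
Remainder (last 5 bits) = 00010. This is the CRC / FCS.

00010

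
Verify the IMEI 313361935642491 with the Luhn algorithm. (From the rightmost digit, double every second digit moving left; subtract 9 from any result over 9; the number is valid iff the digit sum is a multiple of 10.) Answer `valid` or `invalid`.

invalid

From the right, keep odd positions and double even positions (subtract 9 from any doubled value over 9):
  doubled (positions 2,4,...): 9 4 3 6 2 6 2 → sum 32
  kept (positions 1,3,...): 1 4 4 5 9 6 3 3 → sum 35
Total = 67.
67 mod 10 = 7, so the number is invalid.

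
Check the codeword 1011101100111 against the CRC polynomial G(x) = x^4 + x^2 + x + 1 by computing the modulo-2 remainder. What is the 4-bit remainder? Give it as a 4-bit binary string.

Modulo-2 division of 1011101100111 by 10111:
  pos 0: 10111 XOR 10111 = 00000
  pos 6: 11001 XOR 10111 = 01110
  pos 7: 11101 XOR 10111 = 01010
  pos 8: 10101 XOR 10111 = 00010
Remainder = 0010 (nonzero — an error is detected).

0010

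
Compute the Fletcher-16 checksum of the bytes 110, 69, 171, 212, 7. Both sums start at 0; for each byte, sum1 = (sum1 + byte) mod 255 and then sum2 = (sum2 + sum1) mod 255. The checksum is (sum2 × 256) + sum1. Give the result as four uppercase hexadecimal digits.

F03B

Running sums (mod 255):
  after byte 0 (110): sum1=110, sum2=110
  after byte 1 (69): sum1=179, sum2=34
  after byte 2 (171): sum1=95, sum2=129
  after byte 3 (212): sum1=52, sum2=181
  after byte 4 (7): sum1=59, sum2=240
Checksum = sum2·256 + sum1 = 240·256 + 59 = 61499 = 0xF03B.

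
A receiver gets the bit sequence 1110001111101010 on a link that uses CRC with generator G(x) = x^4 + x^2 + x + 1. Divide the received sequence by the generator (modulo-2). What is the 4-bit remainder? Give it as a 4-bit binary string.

0000

Modulo-2 division of 1110001111101010 by 10111:
  pos 0: 11100 XOR 10111 = 01011
  pos 1: 10110 XOR 10111 = 00001
  pos 5: 11111 XOR 10111 = 01000
  pos 6: 10001 XOR 10111 = 00110
  pos 8: 11001 XOR 10111 = 01110
  pos 9: 11100 XOR 10111 = 01011
  pos 10: 10111 XOR 10111 = 00000
Remainder = 0000 (zero — the frame passes the CRC check).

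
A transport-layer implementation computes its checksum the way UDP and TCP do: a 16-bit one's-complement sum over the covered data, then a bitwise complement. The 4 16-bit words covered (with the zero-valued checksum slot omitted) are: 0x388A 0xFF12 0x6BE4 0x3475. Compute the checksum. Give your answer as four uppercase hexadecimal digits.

2809

One's-complement addition (fold any carry out of bit 15 back into bit 0):
  0x388A + 0xFF12 = 0x1379C → wrap carry → 0x379D
  0x379D + 0x6BE4 = 0x0A381
  0xA381 + 0x3475 = 0x0D7F6
One's-complement sum = 0xD7F6.
Checksum = ~0xD7F6 & 0xFFFF = 0x2809.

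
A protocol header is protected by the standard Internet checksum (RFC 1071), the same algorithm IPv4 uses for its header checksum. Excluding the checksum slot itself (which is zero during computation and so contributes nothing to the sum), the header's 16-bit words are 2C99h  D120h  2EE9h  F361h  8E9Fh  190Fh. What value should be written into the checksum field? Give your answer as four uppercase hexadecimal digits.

One's-complement addition (fold any carry out of bit 15 back into bit 0):
  0x2C99 + 0xD120 = 0x0FDB9
  0xFDB9 + 0x2EE9 = 0x12CA2 → wrap carry → 0x2CA3
  0x2CA3 + 0xF361 = 0x12004 → wrap carry → 0x2005
  0x2005 + 0x8E9F = 0x0AEA4
  0xAEA4 + 0x190F = 0x0C7B3
One's-complement sum = 0xC7B3.
Checksum = ~0xC7B3 & 0xFFFF = 0x384C.

384C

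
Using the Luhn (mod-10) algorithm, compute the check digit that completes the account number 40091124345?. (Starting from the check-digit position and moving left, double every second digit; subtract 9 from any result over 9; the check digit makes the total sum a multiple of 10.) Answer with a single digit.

Partial digits right→left: 5 4 3 4 2 1 1 9 0 0 4
Double every second digit counting from the check-digit position (so the 1st, 3rd, 5th, ... of the partial from the right).
  doubled (with −9 where >9): 1 6 4 2 0 8 → sum 21
  kept as-is: 4 4 1 9 0 → sum 18
Total = 21 + 18 = 39.
Check digit = (10 − (39 mod 10)) mod 10 = 1.

1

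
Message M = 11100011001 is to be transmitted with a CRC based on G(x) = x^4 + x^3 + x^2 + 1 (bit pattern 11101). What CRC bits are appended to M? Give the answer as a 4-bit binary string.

Append 4 zeros: 111000110010000. Divide by 11101 (XOR where the leading bit is 1):
  pos 0: 11100 XOR 11101 = 00001
  pos 4: 10110 XOR 11101 = 01011
  pos 5: 10110 XOR 11101 = 01011
  pos 6: 10111 XOR 11101 = 01010
  pos 7: 10100 XOR 11101 = 01001
  pos 8: 10010 XOR 11101 = 01111
  pos 9: 11110 XOR 11101 = 00011
Remainder (last 4 bits) = 0110. This is the CRC / FCS.

0110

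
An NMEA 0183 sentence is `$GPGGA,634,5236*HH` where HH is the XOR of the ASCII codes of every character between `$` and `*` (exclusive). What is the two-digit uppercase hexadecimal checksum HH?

65

XOR the ASCII codes of the payload characters:
  'G' = 0x47 → acc = 0x47
  'P' = 0x50 → acc = 0x17
  'G' = 0x47 → acc = 0x50
  'G' = 0x47 → acc = 0x17
  'A' = 0x41 → acc = 0x56
  ',' = 0x2C → acc = 0x7A
  '6' = 0x36 → acc = 0x4C
  '3' = 0x33 → acc = 0x7F
  '4' = 0x34 → acc = 0x4B
  ',' = 0x2C → acc = 0x67
  '5' = 0x35 → acc = 0x52
  '2' = 0x32 → acc = 0x60
  '3' = 0x33 → acc = 0x53
  '6' = 0x36 → acc = 0x65
Checksum = 0x65.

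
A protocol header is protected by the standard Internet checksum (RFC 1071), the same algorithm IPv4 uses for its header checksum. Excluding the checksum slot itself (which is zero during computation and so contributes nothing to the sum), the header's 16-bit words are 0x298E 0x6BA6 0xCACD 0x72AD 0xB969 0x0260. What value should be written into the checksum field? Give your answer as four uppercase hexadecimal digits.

One's-complement addition (fold any carry out of bit 15 back into bit 0):
  0x298E + 0x6BA6 = 0x09534
  0x9534 + 0xCACD = 0x16001 → wrap carry → 0x6002
  0x6002 + 0x72AD = 0x0D2AF
  0xD2AF + 0xB969 = 0x18C18 → wrap carry → 0x8C19
  0x8C19 + 0x0260 = 0x08E79
One's-complement sum = 0x8E79.
Checksum = ~0x8E79 & 0xFFFF = 0x7186.

7186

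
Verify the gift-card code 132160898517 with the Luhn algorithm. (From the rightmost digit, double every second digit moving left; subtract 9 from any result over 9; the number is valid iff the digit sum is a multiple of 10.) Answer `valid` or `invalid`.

From the right, keep odd positions and double even positions (subtract 9 from any doubled value over 9):
  doubled (positions 2,4,...): 2 7 7 3 4 2 → sum 25
  kept (positions 1,3,...): 7 5 9 0 1 3 → sum 25
Total = 50.
50 mod 10 = 0, so the number is valid.

valid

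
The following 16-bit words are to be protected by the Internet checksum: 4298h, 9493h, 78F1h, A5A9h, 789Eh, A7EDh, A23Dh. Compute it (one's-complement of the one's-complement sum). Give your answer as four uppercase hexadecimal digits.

One's-complement addition (fold any carry out of bit 15 back into bit 0):
  0x4298 + 0x9493 = 0x0D72B
  0xD72B + 0x78F1 = 0x1501C → wrap carry → 0x501D
  0x501D + 0xA5A9 = 0x0F5C6
  0xF5C6 + 0x789E = 0x16E64 → wrap carry → 0x6E65
  0x6E65 + 0xA7ED = 0x11652 → wrap carry → 0x1653
  0x1653 + 0xA23D = 0x0B890
One's-complement sum = 0xB890.
Checksum = ~0xB890 & 0xFFFF = 0x476F.

476F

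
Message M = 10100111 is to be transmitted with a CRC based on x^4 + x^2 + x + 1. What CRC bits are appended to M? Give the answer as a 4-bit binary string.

Append 4 zeros: 101001110000. Divide by 10111 (XOR where the leading bit is 1):
  pos 0: 10100 XOR 10111 = 00011
  pos 3: 11111 XOR 10111 = 01000
  pos 4: 10000 XOR 10111 = 00111
  pos 6: 11100 XOR 10111 = 01011
  pos 7: 10110 XOR 10111 = 00001
Remainder (last 4 bits) = 0001. This is the CRC / FCS.

0001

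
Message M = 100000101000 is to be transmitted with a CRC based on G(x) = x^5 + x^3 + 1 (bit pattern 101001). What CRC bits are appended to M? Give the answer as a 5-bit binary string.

Append 5 zeros: 10000010100000000. Divide by 101001 (XOR where the leading bit is 1):
  pos 0: 100000 XOR 101001 = 001001
  pos 2: 100110 XOR 101001 = 001111
  pos 4: 111110 XOR 101001 = 010111
  pos 5: 101110 XOR 101001 = 000111
  pos 8: 111000 XOR 101001 = 010001
  pos 9: 100010 XOR 101001 = 001011
  pos 11: 101100 XOR 101001 = 000101
Remainder (last 5 bits) = 00101. This is the CRC / FCS.

00101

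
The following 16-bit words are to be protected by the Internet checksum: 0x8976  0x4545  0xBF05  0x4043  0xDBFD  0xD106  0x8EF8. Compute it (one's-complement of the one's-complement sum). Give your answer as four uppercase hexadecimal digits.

F5FD

One's-complement addition (fold any carry out of bit 15 back into bit 0):
  0x8976 + 0x4545 = 0x0CEBB
  0xCEBB + 0xBF05 = 0x18DC0 → wrap carry → 0x8DC1
  0x8DC1 + 0x4043 = 0x0CE04
  0xCE04 + 0xDBFD = 0x1AA01 → wrap carry → 0xAA02
  0xAA02 + 0xD106 = 0x17B08 → wrap carry → 0x7B09
  0x7B09 + 0x8EF8 = 0x10A01 → wrap carry → 0x0A02
One's-complement sum = 0x0A02.
Checksum = ~0x0A02 & 0xFFFF = 0xF5FD.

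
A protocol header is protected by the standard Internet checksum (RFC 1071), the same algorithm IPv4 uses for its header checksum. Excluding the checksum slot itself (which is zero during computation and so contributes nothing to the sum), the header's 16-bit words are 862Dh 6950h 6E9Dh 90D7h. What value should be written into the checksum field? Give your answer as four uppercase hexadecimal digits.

110D

One's-complement addition (fold any carry out of bit 15 back into bit 0):
  0x862D + 0x6950 = 0x0EF7D
  0xEF7D + 0x6E9D = 0x15E1A → wrap carry → 0x5E1B
  0x5E1B + 0x90D7 = 0x0EEF2
One's-complement sum = 0xEEF2.
Checksum = ~0xEEF2 & 0xFFFF = 0x110D.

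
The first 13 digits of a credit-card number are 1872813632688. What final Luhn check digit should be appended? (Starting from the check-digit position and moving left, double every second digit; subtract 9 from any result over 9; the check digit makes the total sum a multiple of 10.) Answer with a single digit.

Partial digits right→left: 8 8 6 2 3 6 3 1 8 2 7 8 1
Double every second digit counting from the check-digit position (so the 1st, 3rd, 5th, ... of the partial from the right).
  doubled (with −9 where >9): 7 3 6 6 7 5 2 → sum 36
  kept as-is: 8 2 6 1 2 8 → sum 27
Total = 36 + 27 = 63.
Check digit = (10 − (63 mod 10)) mod 10 = 7.

7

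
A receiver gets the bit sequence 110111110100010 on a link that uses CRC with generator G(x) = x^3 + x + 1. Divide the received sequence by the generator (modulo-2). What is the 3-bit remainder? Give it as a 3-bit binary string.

011

Modulo-2 division of 110111110100010 by 1011:
  pos 0: 1101 XOR 1011 = 0110
  pos 1: 1101 XOR 1011 = 0110
  pos 2: 1101 XOR 1011 = 0110
  pos 3: 1101 XOR 1011 = 0110
  pos 4: 1101 XOR 1011 = 0110
  pos 5: 1100 XOR 1011 = 0111
  pos 6: 1111 XOR 1011 = 0100
  pos 7: 1000 XOR 1011 = 0011
  pos 9: 1100 XOR 1011 = 0111
  pos 10: 1111 XOR 1011 = 0100
  pos 11: 1000 XOR 1011 = 0011
Remainder = 011 (nonzero — an error is detected).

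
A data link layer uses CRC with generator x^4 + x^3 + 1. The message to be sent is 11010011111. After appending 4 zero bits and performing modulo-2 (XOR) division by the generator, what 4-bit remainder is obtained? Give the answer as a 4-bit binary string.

Append 4 zeros: 110100111110000. Divide by 11001 (XOR where the leading bit is 1):
  pos 0: 11010 XOR 11001 = 00011
  pos 3: 11011 XOR 11001 = 00010
  pos 6: 10111 XOR 11001 = 01110
  pos 7: 11100 XOR 11001 = 00101
  pos 9: 10100 XOR 11001 = 01101
  pos 10: 11010 XOR 11001 = 00011
Remainder (last 4 bits) = 0011. This is the CRC / FCS.

0011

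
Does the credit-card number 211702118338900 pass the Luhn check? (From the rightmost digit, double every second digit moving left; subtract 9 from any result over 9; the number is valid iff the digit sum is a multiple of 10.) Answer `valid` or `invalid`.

valid

From the right, keep odd positions and double even positions (subtract 9 from any doubled value over 9):
  doubled (positions 2,4,...): 0 7 6 2 4 5 2 → sum 26
  kept (positions 1,3,...): 0 9 3 8 1 0 1 2 → sum 24
Total = 50.
50 mod 10 = 0, so the number is valid.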